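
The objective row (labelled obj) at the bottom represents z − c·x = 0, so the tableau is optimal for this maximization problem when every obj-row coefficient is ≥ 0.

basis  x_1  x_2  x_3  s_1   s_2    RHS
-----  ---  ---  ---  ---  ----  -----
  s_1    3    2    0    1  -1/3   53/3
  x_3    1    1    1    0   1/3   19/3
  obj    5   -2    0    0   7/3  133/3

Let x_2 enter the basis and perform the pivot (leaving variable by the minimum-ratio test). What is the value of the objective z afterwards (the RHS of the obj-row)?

57

Ratio test on column x_2 — row 1: (53/3)/2 = 53/6; row 2: (19/3)/1 = 19/3. Minimum is 19/3 at row 2 (x_3 leaves); pivot element 1.
Pivot on row 2; the obj-row RHS becomes 133/3 − (-2)·(19/3) = 57.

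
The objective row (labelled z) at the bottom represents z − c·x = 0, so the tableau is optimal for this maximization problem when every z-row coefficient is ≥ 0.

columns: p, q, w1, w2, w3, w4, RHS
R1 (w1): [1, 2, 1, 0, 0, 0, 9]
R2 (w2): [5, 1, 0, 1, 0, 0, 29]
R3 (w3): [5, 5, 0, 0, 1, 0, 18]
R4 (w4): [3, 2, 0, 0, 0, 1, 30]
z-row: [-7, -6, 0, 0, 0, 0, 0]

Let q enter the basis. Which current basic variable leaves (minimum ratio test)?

Column q entries and ratios — w1: 9/2 = 9/2; w2: 29/1 = 29; w3: 18/5 = 18/5; w4: 30/2 = 15.
Smallest ratio is 18/5 in the row of w3, so w3 leaves.

w3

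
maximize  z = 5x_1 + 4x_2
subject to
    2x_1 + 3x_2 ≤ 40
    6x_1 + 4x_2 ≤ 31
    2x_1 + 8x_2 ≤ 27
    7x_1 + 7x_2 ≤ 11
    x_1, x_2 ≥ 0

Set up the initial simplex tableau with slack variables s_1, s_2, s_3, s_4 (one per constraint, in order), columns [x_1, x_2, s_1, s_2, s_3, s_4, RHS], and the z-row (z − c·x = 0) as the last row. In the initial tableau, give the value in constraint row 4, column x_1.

Constraint 4 has coefficient 7 on x_1.

7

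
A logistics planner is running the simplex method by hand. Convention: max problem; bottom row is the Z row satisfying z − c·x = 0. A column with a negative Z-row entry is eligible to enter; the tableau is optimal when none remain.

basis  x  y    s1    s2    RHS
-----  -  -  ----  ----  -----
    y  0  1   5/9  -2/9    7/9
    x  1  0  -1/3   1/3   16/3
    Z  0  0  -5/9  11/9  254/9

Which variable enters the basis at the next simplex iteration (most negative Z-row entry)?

Negative Z-row entries: s1: -5/9.
The most negative is -5/9 in column s1, so s1 enters.

s1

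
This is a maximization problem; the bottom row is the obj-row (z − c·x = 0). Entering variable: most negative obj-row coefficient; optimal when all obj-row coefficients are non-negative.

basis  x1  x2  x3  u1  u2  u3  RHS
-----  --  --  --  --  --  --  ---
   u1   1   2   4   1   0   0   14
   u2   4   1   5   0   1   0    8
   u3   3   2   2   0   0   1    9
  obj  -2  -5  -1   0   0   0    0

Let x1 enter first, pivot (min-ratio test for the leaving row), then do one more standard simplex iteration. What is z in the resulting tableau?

74/5

Ratio test on column x1 — row 1: 14/1 = 14; row 2: 8/4 = 2; row 3: 9/3 = 3. Minimum is 2 at row 2 (u2 leaves); pivot element 4.
Pivot on row 2; the obj-row RHS becomes 0 − (-2)·2 = 4.
Next entering variable (most negative obj-row entry -9/2): x2.
Ratio test on column x2 — row 1: 12/(7/4) = 48/7; row 2: 2/(1/4) = 8; row 3: 3/(5/4) = 12/5. Minimum is 12/5 at row 3 (u3 leaves); pivot element 5/4.
After the second pivot the obj-row RHS is 4 − (-9/2)·(12/5) = 74/5.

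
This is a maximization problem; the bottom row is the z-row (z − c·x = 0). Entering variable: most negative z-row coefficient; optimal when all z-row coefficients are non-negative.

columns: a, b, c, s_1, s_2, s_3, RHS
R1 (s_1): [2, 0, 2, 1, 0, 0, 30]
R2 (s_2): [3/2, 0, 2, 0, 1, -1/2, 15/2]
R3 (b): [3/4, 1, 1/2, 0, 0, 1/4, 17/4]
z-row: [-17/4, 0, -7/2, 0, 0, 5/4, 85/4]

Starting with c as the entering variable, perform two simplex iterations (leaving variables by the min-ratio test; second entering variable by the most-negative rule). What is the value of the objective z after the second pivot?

85/2

Ratio test on column c — row 1: 30/2 = 15; row 2: (15/2)/2 = 15/4; row 3: (17/4)/(1/2) = 17/2. Minimum is 15/4 at row 2 (s_2 leaves); pivot element 2.
Pivot on row 2; the z-row RHS becomes 85/4 − (-7/2)·(15/4) = 275/8.
Next entering variable (most negative z-row entry -13/8): a.
Ratio test on column a — row 1: (45/2)/(1/2) = 45; row 2: (15/4)/(3/4) = 5; row 3: (19/8)/(3/8) = 19/3. Minimum is 5 at row 2 (c leaves); pivot element 3/4.
After the second pivot the z-row RHS is 275/8 − (-13/8)·5 = 85/2.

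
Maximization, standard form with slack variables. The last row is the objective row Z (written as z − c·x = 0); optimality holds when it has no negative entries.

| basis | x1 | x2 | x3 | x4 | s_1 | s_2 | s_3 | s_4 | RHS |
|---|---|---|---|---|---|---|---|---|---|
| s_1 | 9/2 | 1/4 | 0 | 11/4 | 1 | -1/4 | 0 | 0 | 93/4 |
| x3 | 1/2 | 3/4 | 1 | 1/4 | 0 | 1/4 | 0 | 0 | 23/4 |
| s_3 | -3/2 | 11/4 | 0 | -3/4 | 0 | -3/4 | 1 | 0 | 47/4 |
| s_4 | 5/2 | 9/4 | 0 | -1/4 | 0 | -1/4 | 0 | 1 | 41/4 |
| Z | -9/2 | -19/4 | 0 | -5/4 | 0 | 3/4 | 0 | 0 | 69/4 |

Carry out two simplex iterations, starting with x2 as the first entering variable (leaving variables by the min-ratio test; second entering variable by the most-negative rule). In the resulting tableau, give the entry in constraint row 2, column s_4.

Ratio test on column x2 — row 1: (93/4)/(1/4) = 93; row 2: (23/4)/(3/4) = 23/3; row 3: (47/4)/(11/4) = 47/11; row 4: (41/4)/(9/4) = 41/9. Minimum is 47/11 at row 3 (s_3 leaves); pivot element 11/4.
Divide row 3 by 11/4; eliminate column x2 from the other rows.
Second iteration: most negative Z-row entry is -78/11 in column x1, so x1 enters.
Ratio test on column x1 — row 1: (244/11)/(51/11) = 244/51; row 2: (28/11)/(10/11) = 14/5; row 3: entry -6/11 ≤ 0; row 4: (7/11)/(41/11) = 7/41. Minimum is 7/41 at row 4 (s_4 leaves); pivot element 41/11.
Divide row 4 by 41/11; eliminate column x1 from the other rows.
After both pivots, the entry at constraint row 2, column s_4 is -10/41.

-10/41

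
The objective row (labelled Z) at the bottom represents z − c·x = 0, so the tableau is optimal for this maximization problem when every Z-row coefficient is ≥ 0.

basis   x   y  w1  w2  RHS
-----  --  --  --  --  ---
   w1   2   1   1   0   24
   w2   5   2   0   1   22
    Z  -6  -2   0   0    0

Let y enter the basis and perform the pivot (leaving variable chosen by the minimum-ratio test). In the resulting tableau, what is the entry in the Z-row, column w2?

Ratio test on column y — row 1: 24/1 = 24; row 2: 22/2 = 11. Minimum is 11 at row 2 (w2 leaves); pivot element 2.
Divide row 2 by 2; eliminate column y from the other rows.
Z-row update in column w2: 0 − (-2)·(1/2) = 1.

1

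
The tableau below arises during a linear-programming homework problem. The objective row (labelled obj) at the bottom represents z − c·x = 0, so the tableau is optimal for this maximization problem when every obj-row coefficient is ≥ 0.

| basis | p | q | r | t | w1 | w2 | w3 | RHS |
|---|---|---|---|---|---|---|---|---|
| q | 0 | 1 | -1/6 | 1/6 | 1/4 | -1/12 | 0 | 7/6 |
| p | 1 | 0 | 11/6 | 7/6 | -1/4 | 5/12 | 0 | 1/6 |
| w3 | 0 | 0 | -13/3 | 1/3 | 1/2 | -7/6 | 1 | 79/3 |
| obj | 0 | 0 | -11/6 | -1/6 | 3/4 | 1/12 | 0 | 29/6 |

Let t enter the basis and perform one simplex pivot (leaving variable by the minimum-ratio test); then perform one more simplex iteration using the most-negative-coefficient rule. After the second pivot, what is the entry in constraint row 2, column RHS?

Ratio test on column t — row 1: (7/6)/(1/6) = 7; row 2: (1/6)/(7/6) = 1/7; row 3: (79/3)/(1/3) = 79. Minimum is 1/7 at row 2 (p leaves); pivot element 7/6.
Divide row 2 by 7/6; eliminate column t from the other rows.
Second iteration: most negative obj-row entry is -11/7 in column r, so r enters.
Ratio test on column r — row 1: entry -3/7 ≤ 0; row 2: (1/7)/(11/7) = 1/11; row 3: entry -34/7 ≤ 0. Minimum is 1/11 at row 2 (t leaves); pivot element 11/7.
Divide row 2 by 11/7; eliminate column r from the other rows.
After both pivots, the entry at constraint row 2, column RHS is 1/11.

1/11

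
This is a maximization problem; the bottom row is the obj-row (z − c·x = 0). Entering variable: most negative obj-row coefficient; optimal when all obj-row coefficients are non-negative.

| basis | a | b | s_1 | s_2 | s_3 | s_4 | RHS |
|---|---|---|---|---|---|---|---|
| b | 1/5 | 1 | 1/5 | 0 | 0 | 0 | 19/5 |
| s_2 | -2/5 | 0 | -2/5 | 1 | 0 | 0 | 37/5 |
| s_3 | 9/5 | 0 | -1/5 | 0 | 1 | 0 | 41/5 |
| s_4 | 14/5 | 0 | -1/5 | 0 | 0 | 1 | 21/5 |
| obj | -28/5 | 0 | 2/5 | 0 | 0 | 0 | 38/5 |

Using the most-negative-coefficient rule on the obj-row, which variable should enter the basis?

a

Negative obj-row entries: a: -28/5.
The most negative is -28/5 in column a, so a enters.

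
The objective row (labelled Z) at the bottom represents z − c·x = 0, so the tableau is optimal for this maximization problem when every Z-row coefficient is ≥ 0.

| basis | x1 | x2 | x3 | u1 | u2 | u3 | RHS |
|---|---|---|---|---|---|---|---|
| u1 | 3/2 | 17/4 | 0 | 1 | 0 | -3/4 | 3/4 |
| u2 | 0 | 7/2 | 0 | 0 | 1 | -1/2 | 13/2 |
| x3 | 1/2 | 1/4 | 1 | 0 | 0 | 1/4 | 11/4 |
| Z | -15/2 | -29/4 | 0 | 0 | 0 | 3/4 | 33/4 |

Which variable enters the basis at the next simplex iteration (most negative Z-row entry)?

Negative Z-row entries: x1: -15/2, x2: -29/4.
The most negative is -15/2 in column x1, so x1 enters.

x1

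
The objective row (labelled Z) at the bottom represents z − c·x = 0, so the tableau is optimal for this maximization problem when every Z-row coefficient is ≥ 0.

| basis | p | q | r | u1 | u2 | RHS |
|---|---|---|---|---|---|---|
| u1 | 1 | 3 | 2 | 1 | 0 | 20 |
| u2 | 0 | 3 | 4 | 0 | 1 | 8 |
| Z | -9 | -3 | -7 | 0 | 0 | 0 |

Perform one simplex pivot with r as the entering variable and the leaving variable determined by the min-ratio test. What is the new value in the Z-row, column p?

Ratio test on column r — row 1: 20/2 = 10; row 2: 8/4 = 2. Minimum is 2 at row 2 (u2 leaves); pivot element 4.
Divide row 2 by 4; eliminate column r from the other rows.
Z-row update in column p: -9 − (-7)·0 = -9.

-9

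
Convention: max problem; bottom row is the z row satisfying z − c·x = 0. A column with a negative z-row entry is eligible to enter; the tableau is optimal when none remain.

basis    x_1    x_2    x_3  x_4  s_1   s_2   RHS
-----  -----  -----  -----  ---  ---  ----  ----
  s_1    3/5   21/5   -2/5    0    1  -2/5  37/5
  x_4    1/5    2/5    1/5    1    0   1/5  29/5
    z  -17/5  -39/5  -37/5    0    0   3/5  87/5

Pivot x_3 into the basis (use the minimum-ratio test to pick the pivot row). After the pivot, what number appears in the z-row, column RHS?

Ratio test on column x_3 — row 1: entry -2/5 ≤ 0; row 2: (29/5)/(1/5) = 29. Minimum is 29 at row 2 (x_4 leaves); pivot element 1/5.
Divide row 2 by 1/5; eliminate column x_3 from the other rows.
z-row update in column RHS: 87/5 − (-37/5)·29 = 232.

232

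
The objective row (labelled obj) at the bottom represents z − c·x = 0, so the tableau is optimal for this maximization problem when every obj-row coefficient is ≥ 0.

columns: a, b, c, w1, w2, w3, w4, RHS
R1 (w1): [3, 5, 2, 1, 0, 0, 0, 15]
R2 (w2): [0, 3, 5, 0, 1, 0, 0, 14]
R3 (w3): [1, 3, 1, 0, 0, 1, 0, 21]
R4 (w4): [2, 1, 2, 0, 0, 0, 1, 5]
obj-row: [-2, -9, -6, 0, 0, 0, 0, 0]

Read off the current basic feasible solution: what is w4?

w4 is basic (row 4); its value is the RHS of that row, 5.

5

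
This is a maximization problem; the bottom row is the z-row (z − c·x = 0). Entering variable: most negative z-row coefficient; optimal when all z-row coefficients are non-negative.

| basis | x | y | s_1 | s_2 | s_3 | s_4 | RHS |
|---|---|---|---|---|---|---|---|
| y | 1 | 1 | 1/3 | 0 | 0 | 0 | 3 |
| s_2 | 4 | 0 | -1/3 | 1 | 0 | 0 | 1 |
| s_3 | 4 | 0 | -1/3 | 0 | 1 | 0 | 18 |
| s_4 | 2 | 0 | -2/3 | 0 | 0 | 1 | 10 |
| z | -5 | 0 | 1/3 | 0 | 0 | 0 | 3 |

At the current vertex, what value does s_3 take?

s_3 is basic (row 3); its value is the RHS of that row, 18.

18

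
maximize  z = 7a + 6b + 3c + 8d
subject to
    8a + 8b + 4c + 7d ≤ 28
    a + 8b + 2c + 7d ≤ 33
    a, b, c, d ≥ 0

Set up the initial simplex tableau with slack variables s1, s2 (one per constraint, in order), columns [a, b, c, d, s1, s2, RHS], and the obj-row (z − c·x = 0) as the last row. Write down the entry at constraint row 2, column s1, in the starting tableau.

0

Slack s1 belongs to constraint 1; its column is the unit vector e_1, so the entry in row 2 is 0.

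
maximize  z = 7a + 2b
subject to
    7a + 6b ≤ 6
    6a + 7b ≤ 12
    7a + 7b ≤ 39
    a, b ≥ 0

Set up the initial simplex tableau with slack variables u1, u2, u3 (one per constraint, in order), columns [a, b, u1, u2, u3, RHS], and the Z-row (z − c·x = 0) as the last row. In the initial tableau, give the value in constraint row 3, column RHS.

The RHS of constraint 3 is b_3 = 39.

39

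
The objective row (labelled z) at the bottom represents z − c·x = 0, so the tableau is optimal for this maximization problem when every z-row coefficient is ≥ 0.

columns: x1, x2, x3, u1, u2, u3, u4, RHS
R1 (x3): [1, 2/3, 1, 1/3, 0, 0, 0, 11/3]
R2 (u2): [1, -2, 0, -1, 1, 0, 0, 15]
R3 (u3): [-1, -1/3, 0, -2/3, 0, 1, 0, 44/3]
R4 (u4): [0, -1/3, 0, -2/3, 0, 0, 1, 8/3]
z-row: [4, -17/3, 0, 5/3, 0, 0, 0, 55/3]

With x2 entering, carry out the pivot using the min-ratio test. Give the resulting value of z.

Ratio test on column x2 — row 1: (11/3)/(2/3) = 11/2; row 2: entry -2 ≤ 0; row 3: entry -1/3 ≤ 0; row 4: entry -1/3 ≤ 0. Minimum is 11/2 at row 1 (x3 leaves); pivot element 2/3.
Pivot on row 1; the z-row RHS becomes 55/3 − (-17/3)·(11/2) = 99/2.

99/2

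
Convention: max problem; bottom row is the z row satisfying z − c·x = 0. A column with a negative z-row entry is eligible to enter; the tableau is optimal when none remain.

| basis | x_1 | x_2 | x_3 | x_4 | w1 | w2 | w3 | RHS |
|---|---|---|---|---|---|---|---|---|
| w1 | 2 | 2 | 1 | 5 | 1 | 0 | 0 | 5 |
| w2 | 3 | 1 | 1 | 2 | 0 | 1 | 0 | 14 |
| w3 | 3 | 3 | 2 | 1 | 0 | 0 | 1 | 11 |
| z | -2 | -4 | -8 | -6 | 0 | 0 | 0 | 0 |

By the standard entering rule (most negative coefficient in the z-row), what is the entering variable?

x_3

Negative z-row entries: x_1: -2, x_2: -4, x_3: -8, x_4: -6.
The most negative is -8 in column x_3, so x_3 enters.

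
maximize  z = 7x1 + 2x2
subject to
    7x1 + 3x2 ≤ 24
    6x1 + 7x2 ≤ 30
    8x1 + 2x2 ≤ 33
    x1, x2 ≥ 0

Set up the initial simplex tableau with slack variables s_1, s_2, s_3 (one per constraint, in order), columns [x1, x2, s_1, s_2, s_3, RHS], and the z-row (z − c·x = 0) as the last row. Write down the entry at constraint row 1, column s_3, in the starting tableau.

0

Slack s_3 belongs to constraint 3; its column is the unit vector e_3, so the entry in row 1 is 0.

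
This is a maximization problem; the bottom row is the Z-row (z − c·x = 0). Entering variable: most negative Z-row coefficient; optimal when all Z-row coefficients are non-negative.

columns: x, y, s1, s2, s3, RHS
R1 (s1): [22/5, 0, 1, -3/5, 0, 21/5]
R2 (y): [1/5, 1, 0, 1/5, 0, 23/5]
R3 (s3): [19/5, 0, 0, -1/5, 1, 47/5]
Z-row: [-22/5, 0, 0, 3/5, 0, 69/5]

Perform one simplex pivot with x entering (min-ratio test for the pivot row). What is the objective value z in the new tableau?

Ratio test on column x — row 1: (21/5)/(22/5) = 21/22; row 2: (23/5)/(1/5) = 23; row 3: (47/5)/(19/5) = 47/19. Minimum is 21/22 at row 1 (s1 leaves); pivot element 22/5.
Pivot on row 1; the Z-row RHS becomes 69/5 − (-22/5)·(21/22) = 18.

18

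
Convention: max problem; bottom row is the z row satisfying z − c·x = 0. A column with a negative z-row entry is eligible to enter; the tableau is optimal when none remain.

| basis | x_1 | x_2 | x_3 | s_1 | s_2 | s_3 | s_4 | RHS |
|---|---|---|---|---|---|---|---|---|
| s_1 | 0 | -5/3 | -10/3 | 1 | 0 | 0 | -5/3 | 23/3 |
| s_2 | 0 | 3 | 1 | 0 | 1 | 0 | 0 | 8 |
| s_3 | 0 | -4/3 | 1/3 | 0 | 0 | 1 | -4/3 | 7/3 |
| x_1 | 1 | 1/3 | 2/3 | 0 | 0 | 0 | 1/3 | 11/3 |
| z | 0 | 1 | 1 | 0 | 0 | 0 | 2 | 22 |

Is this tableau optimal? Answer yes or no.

Every z-row coefficient is ≥ 0, so the tableau is optimal.

yes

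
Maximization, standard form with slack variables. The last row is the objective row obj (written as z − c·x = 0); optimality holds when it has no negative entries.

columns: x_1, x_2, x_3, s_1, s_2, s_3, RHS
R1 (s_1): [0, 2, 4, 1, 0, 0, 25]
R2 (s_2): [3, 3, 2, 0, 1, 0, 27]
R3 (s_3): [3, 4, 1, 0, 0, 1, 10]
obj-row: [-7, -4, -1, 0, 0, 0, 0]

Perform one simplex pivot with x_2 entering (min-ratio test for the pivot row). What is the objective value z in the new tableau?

Ratio test on column x_2 — row 1: 25/2 = 25/2; row 2: 27/3 = 9; row 3: 10/4 = 5/2. Minimum is 5/2 at row 3 (s_3 leaves); pivot element 4.
Pivot on row 3; the obj-row RHS becomes 0 − (-4)·(5/2) = 10.

10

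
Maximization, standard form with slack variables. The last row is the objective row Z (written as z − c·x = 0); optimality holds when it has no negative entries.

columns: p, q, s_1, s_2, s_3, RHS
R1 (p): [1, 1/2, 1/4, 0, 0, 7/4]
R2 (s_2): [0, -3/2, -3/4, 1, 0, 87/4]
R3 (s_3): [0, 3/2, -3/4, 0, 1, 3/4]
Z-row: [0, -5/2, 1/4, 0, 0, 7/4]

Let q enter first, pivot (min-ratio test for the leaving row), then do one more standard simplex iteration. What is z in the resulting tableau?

Ratio test on column q — row 1: (7/4)/(1/2) = 7/2; row 2: entry -3/2 ≤ 0; row 3: (3/4)/(3/2) = 1/2. Minimum is 1/2 at row 3 (s_3 leaves); pivot element 3/2.
Pivot on row 3; the Z-row RHS becomes 7/4 − (-5/2)·(1/2) = 3.
Next entering variable (most negative Z-row entry -1): s_1.
Ratio test on column s_1 — row 1: (3/2)/(1/2) = 3; row 2: entry -3/2 ≤ 0; row 3: entry -1/2 ≤ 0. Minimum is 3 at row 1 (p leaves); pivot element 1/2.
After the second pivot the Z-row RHS is 3 − (-1)·3 = 6.

6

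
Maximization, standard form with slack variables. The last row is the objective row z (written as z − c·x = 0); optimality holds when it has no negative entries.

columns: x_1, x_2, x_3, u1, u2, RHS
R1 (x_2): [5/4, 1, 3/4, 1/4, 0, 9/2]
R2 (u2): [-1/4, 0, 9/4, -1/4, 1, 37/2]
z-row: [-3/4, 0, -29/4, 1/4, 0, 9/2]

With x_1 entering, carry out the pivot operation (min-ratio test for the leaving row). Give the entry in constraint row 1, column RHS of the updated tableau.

Ratio test on column x_1 — row 1: (9/2)/(5/4) = 18/5; row 2: entry -1/4 ≤ 0. Minimum is 18/5 at row 1 (x_2 leaves); pivot element 5/4.
Divide row 1 by 5/4; eliminate column x_1 from the other rows.
In the new row 1, the RHS entry is the old entry divided by the pivot: (9/2)/(5/4) = 18/5.

18/5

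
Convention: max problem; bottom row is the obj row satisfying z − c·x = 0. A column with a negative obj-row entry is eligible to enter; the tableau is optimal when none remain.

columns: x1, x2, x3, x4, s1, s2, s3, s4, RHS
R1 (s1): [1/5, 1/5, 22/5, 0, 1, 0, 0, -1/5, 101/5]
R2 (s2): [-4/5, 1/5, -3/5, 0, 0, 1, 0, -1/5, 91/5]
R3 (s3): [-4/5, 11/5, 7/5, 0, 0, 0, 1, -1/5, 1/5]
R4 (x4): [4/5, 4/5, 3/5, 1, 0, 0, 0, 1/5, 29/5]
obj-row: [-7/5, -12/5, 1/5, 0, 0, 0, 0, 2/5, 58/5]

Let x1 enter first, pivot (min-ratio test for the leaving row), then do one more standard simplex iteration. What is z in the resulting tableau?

Ratio test on column x1 — row 1: (101/5)/(1/5) = 101; row 2: entry -4/5 ≤ 0; row 3: entry -4/5 ≤ 0; row 4: (29/5)/(4/5) = 29/4. Minimum is 29/4 at row 4 (x4 leaves); pivot element 4/5.
Pivot on row 4; the obj-row RHS becomes 58/5 − (-7/5)·(29/4) = 87/4.
Next entering variable (most negative obj-row entry -1): x2.
Ratio test on column x2 — row 1: entry 0 ≤ 0; row 2: 24/1 = 24; row 3: 6/3 = 2; row 4: (29/4)/1 = 29/4. Minimum is 2 at row 3 (s3 leaves); pivot element 3.
After the second pivot the obj-row RHS is 87/4 − (-1)·2 = 95/4.

95/4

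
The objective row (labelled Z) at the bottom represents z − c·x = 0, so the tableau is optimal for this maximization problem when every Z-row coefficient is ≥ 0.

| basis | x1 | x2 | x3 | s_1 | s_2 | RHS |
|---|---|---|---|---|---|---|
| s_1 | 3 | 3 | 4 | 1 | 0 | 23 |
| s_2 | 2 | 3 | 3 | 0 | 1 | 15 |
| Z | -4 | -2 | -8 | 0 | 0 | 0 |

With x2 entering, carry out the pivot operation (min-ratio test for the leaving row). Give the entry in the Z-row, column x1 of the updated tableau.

Ratio test on column x2 — row 1: 23/3 = 23/3; row 2: 15/3 = 5. Minimum is 5 at row 2 (s_2 leaves); pivot element 3.
Divide row 2 by 3; eliminate column x2 from the other rows.
Z-row update in column x1: -4 − (-2)·(2/3) = -8/3.

-8/3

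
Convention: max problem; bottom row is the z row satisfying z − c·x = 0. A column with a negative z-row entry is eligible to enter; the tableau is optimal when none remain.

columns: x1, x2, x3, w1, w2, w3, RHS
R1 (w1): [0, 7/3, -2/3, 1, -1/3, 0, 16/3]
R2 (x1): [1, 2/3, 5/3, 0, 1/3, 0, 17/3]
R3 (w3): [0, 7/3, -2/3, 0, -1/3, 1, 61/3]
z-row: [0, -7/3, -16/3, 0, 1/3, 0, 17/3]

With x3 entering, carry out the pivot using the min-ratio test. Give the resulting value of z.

119/5

Ratio test on column x3 — row 1: entry -2/3 ≤ 0; row 2: (17/3)/(5/3) = 17/5; row 3: entry -2/3 ≤ 0. Minimum is 17/5 at row 2 (x1 leaves); pivot element 5/3.
Pivot on row 2; the z-row RHS becomes 17/3 − (-16/3)·(17/5) = 119/5.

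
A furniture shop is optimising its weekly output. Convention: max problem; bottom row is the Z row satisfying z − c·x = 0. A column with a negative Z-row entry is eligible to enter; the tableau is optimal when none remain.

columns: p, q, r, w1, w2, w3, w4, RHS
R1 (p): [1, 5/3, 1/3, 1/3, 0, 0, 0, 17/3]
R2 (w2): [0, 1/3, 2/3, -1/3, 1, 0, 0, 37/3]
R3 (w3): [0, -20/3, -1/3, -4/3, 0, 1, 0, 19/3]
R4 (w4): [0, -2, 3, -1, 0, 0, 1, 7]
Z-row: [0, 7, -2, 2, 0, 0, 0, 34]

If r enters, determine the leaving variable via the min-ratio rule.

w4

Column r entries and ratios — p: (17/3)/(1/3) = 17; w2: (37/3)/(2/3) = 37/2; w3: -1/3 ≤ 0, skip; w4: 7/3 = 7/3.
Smallest ratio is 7/3 in the row of w4, so w4 leaves.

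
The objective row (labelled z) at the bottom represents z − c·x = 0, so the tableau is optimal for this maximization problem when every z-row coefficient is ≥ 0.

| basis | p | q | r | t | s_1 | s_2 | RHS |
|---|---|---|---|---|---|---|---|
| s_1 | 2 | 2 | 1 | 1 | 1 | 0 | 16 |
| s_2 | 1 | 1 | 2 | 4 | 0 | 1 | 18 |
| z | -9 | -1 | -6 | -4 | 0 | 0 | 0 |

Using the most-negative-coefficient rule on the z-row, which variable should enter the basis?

p

Negative z-row entries: p: -9, q: -1, r: -6, t: -4.
The most negative is -9 in column p, so p enters.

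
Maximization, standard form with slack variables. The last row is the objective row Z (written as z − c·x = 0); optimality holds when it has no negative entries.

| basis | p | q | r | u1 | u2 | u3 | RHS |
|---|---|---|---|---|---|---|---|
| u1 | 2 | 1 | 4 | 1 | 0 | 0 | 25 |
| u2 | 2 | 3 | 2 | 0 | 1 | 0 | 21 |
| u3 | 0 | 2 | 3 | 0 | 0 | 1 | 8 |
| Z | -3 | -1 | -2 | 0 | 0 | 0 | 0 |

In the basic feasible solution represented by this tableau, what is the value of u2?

21

u2 is basic (row 2); its value is the RHS of that row, 21.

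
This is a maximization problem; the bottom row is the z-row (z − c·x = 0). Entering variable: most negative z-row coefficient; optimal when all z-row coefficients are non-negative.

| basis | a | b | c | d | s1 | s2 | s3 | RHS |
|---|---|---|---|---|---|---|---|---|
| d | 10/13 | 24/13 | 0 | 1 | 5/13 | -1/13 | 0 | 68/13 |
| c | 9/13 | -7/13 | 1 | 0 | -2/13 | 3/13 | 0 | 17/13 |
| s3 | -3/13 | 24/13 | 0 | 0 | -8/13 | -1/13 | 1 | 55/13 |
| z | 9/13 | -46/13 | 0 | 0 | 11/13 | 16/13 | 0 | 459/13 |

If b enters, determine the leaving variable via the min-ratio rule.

s3

Column b entries and ratios — d: (68/13)/(24/13) = 17/6; c: -7/13 ≤ 0, skip; s3: (55/13)/(24/13) = 55/24.
Smallest ratio is 55/24 in the row of s3, so s3 leaves.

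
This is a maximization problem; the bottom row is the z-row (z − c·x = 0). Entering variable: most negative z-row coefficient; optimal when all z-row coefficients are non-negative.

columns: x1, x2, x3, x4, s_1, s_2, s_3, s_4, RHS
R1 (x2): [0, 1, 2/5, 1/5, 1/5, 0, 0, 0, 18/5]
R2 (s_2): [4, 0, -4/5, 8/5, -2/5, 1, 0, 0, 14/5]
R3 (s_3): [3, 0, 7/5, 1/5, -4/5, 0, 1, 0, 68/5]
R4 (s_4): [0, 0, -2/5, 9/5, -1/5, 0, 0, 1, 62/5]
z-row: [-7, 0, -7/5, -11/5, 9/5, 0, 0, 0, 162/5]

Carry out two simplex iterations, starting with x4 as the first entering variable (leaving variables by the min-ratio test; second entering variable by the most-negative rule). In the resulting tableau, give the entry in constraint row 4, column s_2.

Ratio test on column x4 — row 1: (18/5)/(1/5) = 18; row 2: (14/5)/(8/5) = 7/4; row 3: (68/5)/(1/5) = 68; row 4: (62/5)/(9/5) = 62/9. Minimum is 7/4 at row 2 (s_2 leaves); pivot element 8/5.
Divide row 2 by 8/5; eliminate column x4 from the other rows.
Second iteration: most negative z-row entry is -5/2 in column x3, so x3 enters.
Ratio test on column x3 — row 1: (13/4)/(1/2) = 13/2; row 2: entry -1/2 ≤ 0; row 3: (53/4)/(3/2) = 53/6; row 4: (37/4)/(1/2) = 37/2. Minimum is 13/2 at row 1 (x2 leaves); pivot element 1/2.
Divide row 1 by 1/2; eliminate column x3 from the other rows.
After both pivots, the entry at constraint row 4, column s_2 is -1.

-1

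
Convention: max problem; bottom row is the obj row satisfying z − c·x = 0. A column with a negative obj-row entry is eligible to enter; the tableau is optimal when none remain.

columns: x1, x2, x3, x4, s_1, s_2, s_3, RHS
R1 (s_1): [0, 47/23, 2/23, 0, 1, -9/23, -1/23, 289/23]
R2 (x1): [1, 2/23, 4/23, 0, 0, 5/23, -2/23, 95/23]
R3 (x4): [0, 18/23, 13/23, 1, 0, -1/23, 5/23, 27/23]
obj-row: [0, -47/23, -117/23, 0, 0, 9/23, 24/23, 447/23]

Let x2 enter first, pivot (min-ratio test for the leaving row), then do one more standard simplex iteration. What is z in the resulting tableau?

30

Ratio test on column x2 — row 1: (289/23)/(47/23) = 289/47; row 2: (95/23)/(2/23) = 95/2; row 3: (27/23)/(18/23) = 3/2. Minimum is 3/2 at row 3 (x4 leaves); pivot element 18/23.
Pivot on row 3; the obj-row RHS becomes 447/23 − (-47/23)·(3/2) = 45/2.
Next entering variable (most negative obj-row entry -65/18): x3.
Ratio test on column x3 — row 1: entry -25/18 ≤ 0; row 2: 4/(1/9) = 36; row 3: (3/2)/(13/18) = 27/13. Minimum is 27/13 at row 3 (x2 leaves); pivot element 13/18.
After the second pivot the obj-row RHS is 45/2 − (-65/18)·(27/13) = 30.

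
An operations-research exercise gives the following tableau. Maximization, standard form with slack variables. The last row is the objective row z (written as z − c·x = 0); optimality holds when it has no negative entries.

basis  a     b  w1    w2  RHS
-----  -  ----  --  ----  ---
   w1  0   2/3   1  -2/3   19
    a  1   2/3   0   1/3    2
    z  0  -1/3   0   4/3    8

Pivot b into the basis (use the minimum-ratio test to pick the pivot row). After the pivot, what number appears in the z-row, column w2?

3/2

Ratio test on column b — row 1: 19/(2/3) = 57/2; row 2: 2/(2/3) = 3. Minimum is 3 at row 2 (a leaves); pivot element 2/3.
Divide row 2 by 2/3; eliminate column b from the other rows.
z-row update in column w2: 4/3 − (-1/3)·(1/2) = 3/2.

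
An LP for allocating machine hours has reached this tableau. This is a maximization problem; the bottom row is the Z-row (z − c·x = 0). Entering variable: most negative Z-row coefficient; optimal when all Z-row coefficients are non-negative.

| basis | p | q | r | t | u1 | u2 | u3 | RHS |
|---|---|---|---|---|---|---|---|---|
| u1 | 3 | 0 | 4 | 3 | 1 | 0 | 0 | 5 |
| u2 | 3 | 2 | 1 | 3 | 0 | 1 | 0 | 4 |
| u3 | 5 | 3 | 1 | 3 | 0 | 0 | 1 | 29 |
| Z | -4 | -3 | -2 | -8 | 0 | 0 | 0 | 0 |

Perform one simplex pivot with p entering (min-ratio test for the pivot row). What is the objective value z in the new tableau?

Ratio test on column p — row 1: 5/3 = 5/3; row 2: 4/3 = 4/3; row 3: 29/5 = 29/5. Minimum is 4/3 at row 2 (u2 leaves); pivot element 3.
Pivot on row 2; the Z-row RHS becomes 0 − (-4)·(4/3) = 16/3.

16/3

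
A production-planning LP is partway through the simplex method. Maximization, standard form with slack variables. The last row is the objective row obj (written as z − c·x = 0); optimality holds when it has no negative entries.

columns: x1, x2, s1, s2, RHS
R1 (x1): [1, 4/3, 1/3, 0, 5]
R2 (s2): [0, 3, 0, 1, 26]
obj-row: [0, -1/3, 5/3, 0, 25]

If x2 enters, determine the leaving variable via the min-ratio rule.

Column x2 entries and ratios — x1: 5/(4/3) = 15/4; s2: 26/3 = 26/3.
Smallest ratio is 15/4 in the row of x1, so x1 leaves.

x1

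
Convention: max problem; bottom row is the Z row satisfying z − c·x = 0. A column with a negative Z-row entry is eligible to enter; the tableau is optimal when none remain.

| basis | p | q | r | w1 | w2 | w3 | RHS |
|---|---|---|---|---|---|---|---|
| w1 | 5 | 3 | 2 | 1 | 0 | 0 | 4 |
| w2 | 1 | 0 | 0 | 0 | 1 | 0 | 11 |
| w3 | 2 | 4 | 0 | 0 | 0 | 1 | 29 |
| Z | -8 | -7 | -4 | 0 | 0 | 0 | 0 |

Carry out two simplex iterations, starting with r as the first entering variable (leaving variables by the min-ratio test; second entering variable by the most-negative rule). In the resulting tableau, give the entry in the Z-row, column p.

11/3

Ratio test on column r — row 1: 4/2 = 2; row 2: entry 0 ≤ 0; row 3: entry 0 ≤ 0. Minimum is 2 at row 1 (w1 leaves); pivot element 2.
Divide row 1 by 2; eliminate column r from the other rows.
Second iteration: most negative Z-row entry is -1 in column q, so q enters.
Ratio test on column q — row 1: 2/(3/2) = 4/3; row 2: entry 0 ≤ 0; row 3: 29/4 = 29/4. Minimum is 4/3 at row 1 (r leaves); pivot element 3/2.
Divide row 1 by 3/2; eliminate column q from the other rows.
After both pivots, the entry at the Z-row, column p is 11/3.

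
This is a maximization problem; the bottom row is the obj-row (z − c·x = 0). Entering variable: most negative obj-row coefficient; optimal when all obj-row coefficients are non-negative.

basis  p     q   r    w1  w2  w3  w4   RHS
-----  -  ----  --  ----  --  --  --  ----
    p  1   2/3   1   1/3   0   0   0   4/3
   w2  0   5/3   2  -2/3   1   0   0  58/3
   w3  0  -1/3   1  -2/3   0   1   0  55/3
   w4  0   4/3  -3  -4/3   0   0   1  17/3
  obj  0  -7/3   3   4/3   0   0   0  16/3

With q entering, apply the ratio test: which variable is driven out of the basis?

Column q entries and ratios — p: (4/3)/(2/3) = 2; w2: (58/3)/(5/3) = 58/5; w3: -1/3 ≤ 0, skip; w4: (17/3)/(4/3) = 17/4.
Smallest ratio is 2 in the row of p, so p leaves.

p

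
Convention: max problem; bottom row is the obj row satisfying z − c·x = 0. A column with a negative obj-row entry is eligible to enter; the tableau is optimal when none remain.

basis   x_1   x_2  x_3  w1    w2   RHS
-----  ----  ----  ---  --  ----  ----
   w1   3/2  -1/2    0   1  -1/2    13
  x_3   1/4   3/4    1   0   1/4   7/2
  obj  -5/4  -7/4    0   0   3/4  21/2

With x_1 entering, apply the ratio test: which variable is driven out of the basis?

w1

Column x_1 entries and ratios — w1: 13/(3/2) = 26/3; x_3: (7/2)/(1/4) = 14.
Smallest ratio is 26/3 in the row of w1, so w1 leaves.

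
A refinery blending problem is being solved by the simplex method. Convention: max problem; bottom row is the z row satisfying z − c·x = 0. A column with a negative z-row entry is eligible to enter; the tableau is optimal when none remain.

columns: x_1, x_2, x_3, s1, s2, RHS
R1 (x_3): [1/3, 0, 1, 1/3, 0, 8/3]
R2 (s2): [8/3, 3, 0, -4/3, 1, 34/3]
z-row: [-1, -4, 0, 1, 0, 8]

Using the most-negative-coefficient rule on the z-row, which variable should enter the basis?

x_2

Negative z-row entries: x_1: -1, x_2: -4.
The most negative is -4 in column x_2, so x_2 enters.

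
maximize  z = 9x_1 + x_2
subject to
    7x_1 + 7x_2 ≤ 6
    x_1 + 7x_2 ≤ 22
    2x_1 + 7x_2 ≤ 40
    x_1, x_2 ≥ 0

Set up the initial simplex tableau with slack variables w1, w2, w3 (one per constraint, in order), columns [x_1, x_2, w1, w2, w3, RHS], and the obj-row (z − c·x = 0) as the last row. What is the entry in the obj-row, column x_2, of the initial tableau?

The obj-row carries the negated objective coefficients: the x_2 entry is -1.

-1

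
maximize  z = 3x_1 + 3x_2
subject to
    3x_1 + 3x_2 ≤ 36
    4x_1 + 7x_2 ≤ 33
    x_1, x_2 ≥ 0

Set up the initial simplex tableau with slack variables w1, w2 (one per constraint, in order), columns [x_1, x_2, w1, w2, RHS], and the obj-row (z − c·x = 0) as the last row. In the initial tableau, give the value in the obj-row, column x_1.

-3

The obj-row carries the negated objective coefficients: the x_1 entry is -3.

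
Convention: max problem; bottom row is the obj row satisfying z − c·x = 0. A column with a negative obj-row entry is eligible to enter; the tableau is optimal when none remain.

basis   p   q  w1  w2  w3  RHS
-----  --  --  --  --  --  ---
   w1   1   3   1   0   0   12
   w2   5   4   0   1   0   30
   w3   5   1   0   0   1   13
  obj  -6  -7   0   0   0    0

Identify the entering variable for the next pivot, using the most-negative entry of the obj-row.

q

Negative obj-row entries: p: -6, q: -7.
The most negative is -7 in column q, so q enters.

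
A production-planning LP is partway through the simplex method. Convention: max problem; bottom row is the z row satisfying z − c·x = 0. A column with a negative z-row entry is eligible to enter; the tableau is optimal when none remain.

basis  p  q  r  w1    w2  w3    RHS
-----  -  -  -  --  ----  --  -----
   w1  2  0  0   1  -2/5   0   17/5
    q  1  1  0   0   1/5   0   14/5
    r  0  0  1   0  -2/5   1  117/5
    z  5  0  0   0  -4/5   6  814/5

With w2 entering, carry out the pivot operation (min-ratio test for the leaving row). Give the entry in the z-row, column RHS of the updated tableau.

174

Ratio test on column w2 — row 1: entry -2/5 ≤ 0; row 2: (14/5)/(1/5) = 14; row 3: entry -2/5 ≤ 0. Minimum is 14 at row 2 (q leaves); pivot element 1/5.
Divide row 2 by 1/5; eliminate column w2 from the other rows.
z-row update in column RHS: 814/5 − (-4/5)·14 = 174.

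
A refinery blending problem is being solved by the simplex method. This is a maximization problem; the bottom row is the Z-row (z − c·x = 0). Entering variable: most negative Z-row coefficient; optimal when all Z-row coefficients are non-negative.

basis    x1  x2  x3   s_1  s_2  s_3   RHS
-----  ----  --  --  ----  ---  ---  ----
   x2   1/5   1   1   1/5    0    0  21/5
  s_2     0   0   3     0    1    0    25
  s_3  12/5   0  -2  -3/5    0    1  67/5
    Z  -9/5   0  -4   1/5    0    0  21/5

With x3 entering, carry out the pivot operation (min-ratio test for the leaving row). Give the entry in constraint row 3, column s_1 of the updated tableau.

Ratio test on column x3 — row 1: (21/5)/1 = 21/5; row 2: 25/3 = 25/3; row 3: entry -2 ≤ 0. Minimum is 21/5 at row 1 (x2 leaves); pivot element 1.
Divide row 1 by 1; eliminate column x3 from the other rows.
Row 3 update in column s_1: -3/5 − (-2)·(1/5) = -1/5.

-1/5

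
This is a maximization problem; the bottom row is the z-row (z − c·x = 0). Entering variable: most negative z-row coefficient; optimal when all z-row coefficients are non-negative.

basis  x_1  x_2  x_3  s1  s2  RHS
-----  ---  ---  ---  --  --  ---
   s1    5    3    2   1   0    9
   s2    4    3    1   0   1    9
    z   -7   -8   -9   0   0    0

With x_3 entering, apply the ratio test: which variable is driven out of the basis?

s1

Column x_3 entries and ratios — s1: 9/2 = 9/2; s2: 9/1 = 9.
Smallest ratio is 9/2 in the row of s1, so s1 leaves.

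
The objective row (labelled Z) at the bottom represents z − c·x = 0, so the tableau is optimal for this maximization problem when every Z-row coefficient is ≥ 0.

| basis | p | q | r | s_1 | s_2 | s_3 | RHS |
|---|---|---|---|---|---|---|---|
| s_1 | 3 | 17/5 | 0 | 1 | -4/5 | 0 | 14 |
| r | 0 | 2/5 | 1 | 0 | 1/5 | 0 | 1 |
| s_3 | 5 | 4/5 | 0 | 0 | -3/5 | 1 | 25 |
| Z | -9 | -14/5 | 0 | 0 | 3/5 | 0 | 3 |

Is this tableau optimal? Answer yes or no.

no

The Z-row has a negative entry -9 in column p, so it is not optimal.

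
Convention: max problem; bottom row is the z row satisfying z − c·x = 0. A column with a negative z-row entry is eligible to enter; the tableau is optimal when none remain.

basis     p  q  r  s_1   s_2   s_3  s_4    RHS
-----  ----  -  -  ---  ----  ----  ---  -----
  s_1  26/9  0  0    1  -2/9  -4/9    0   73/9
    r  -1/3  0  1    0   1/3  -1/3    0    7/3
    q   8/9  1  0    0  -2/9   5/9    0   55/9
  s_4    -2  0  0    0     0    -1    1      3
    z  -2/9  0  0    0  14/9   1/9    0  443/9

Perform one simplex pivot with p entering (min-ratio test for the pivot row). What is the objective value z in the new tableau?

648/13

Ratio test on column p — row 1: (73/9)/(26/9) = 73/26; row 2: entry -1/3 ≤ 0; row 3: (55/9)/(8/9) = 55/8; row 4: entry -2 ≤ 0. Minimum is 73/26 at row 1 (s_1 leaves); pivot element 26/9.
Pivot on row 1; the z-row RHS becomes 443/9 − (-2/9)·(73/26) = 648/13.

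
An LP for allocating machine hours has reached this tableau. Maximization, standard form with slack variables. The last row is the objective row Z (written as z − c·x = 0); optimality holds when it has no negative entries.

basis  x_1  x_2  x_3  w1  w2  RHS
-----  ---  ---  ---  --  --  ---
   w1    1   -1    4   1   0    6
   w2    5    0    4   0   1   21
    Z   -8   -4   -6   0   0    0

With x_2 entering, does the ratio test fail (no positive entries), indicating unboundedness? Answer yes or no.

Every constraint-row entry in column x_2 is ≤ 0, so increasing x_2 is unbounded.

yes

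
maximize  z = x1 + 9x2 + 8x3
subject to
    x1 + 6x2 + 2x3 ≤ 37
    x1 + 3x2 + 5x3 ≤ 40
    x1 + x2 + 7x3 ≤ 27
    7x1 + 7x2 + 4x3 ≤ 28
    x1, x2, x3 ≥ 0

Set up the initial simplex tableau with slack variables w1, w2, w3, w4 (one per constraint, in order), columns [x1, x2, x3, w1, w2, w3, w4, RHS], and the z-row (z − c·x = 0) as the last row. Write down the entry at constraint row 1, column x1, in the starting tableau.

1

Constraint 1 has coefficient 1 on x1.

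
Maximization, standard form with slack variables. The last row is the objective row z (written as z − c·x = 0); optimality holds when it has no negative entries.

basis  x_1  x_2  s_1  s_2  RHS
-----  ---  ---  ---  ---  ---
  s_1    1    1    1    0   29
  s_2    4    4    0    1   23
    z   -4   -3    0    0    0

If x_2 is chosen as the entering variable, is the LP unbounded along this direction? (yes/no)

no

Column x_2 has positive entries in row(s) 1, 2, so the ratio test bounds it — not unbounded.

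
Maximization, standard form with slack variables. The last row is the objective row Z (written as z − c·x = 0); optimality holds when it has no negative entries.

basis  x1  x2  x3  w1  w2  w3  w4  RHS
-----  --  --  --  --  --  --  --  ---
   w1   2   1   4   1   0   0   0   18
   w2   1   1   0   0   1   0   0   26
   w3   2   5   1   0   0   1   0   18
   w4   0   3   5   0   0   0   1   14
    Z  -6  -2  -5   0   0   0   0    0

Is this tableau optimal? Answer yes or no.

no

The Z-row has a negative entry -6 in column x1, so it is not optimal.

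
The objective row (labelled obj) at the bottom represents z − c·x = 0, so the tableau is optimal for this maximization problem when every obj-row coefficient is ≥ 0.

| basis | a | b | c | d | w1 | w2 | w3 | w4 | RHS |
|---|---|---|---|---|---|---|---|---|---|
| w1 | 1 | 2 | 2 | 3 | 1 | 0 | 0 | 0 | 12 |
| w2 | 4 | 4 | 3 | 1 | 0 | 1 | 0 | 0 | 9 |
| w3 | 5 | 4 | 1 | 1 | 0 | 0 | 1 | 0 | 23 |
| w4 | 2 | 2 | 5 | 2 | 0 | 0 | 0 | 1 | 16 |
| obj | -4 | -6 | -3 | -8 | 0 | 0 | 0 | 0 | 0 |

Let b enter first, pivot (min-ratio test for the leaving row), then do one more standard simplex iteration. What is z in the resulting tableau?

Ratio test on column b — row 1: 12/2 = 6; row 2: 9/4 = 9/4; row 3: 23/4 = 23/4; row 4: 16/2 = 8. Minimum is 9/4 at row 2 (w2 leaves); pivot element 4.
Pivot on row 2; the obj-row RHS becomes 0 − (-6)·(9/4) = 27/2.
Next entering variable (most negative obj-row entry -13/2): d.
Ratio test on column d — row 1: (15/2)/(5/2) = 3; row 2: (9/4)/(1/4) = 9; row 3: entry 0 ≤ 0; row 4: (23/2)/(3/2) = 23/3. Minimum is 3 at row 1 (w1 leaves); pivot element 5/2.
After the second pivot the obj-row RHS is 27/2 − (-13/2)·3 = 33.

33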